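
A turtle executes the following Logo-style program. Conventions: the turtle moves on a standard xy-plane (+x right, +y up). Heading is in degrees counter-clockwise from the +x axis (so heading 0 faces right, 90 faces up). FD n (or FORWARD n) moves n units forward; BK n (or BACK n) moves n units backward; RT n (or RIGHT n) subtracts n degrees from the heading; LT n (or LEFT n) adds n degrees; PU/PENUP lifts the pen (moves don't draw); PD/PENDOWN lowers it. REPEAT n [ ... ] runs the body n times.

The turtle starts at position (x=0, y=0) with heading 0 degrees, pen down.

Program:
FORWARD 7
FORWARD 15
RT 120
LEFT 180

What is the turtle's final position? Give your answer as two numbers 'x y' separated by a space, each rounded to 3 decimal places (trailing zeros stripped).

Answer: 22 0

Derivation:
Executing turtle program step by step:
Start: pos=(0,0), heading=0, pen down
FD 7: (0,0) -> (7,0) [heading=0, draw]
FD 15: (7,0) -> (22,0) [heading=0, draw]
RT 120: heading 0 -> 240
LT 180: heading 240 -> 60
Final: pos=(22,0), heading=60, 2 segment(s) drawn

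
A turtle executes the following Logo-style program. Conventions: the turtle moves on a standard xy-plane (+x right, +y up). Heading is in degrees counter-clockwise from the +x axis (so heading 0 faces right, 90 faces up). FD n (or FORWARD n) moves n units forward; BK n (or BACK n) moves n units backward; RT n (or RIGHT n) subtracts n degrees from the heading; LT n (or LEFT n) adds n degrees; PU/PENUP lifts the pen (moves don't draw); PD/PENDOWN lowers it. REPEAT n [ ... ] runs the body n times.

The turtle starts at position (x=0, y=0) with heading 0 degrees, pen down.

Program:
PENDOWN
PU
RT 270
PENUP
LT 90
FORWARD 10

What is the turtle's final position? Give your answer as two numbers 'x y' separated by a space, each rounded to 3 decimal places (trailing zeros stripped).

Executing turtle program step by step:
Start: pos=(0,0), heading=0, pen down
PD: pen down
PU: pen up
RT 270: heading 0 -> 90
PU: pen up
LT 90: heading 90 -> 180
FD 10: (0,0) -> (-10,0) [heading=180, move]
Final: pos=(-10,0), heading=180, 0 segment(s) drawn

Answer: -10 0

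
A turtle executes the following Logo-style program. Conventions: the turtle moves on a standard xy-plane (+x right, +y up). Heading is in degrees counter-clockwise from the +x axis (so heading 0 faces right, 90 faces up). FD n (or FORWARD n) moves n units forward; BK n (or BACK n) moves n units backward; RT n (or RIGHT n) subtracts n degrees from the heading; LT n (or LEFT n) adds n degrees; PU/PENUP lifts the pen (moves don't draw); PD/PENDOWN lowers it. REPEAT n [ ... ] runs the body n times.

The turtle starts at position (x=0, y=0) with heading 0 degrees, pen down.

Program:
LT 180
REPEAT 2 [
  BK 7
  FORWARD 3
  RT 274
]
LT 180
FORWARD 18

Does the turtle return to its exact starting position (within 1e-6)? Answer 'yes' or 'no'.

Executing turtle program step by step:
Start: pos=(0,0), heading=0, pen down
LT 180: heading 0 -> 180
REPEAT 2 [
  -- iteration 1/2 --
  BK 7: (0,0) -> (7,0) [heading=180, draw]
  FD 3: (7,0) -> (4,0) [heading=180, draw]
  RT 274: heading 180 -> 266
  -- iteration 2/2 --
  BK 7: (4,0) -> (4.488,6.983) [heading=266, draw]
  FD 3: (4.488,6.983) -> (4.279,3.99) [heading=266, draw]
  RT 274: heading 266 -> 352
]
LT 180: heading 352 -> 172
FD 18: (4.279,3.99) -> (-13.546,6.495) [heading=172, draw]
Final: pos=(-13.546,6.495), heading=172, 5 segment(s) drawn

Start position: (0, 0)
Final position: (-13.546, 6.495)
Distance = 15.023; >= 1e-6 -> NOT closed

Answer: no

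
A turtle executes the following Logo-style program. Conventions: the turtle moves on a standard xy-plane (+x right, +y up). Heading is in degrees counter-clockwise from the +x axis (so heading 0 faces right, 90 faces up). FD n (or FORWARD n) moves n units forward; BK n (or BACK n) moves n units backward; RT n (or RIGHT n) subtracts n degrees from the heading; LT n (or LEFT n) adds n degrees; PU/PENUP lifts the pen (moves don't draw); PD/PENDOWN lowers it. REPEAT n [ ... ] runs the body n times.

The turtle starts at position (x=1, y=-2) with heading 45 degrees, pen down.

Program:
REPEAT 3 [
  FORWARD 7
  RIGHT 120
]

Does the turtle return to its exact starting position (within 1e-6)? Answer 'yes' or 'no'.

Executing turtle program step by step:
Start: pos=(1,-2), heading=45, pen down
REPEAT 3 [
  -- iteration 1/3 --
  FD 7: (1,-2) -> (5.95,2.95) [heading=45, draw]
  RT 120: heading 45 -> 285
  -- iteration 2/3 --
  FD 7: (5.95,2.95) -> (7.761,-3.812) [heading=285, draw]
  RT 120: heading 285 -> 165
  -- iteration 3/3 --
  FD 7: (7.761,-3.812) -> (1,-2) [heading=165, draw]
  RT 120: heading 165 -> 45
]
Final: pos=(1,-2), heading=45, 3 segment(s) drawn

Start position: (1, -2)
Final position: (1, -2)
Distance = 0; < 1e-6 -> CLOSED

Answer: yes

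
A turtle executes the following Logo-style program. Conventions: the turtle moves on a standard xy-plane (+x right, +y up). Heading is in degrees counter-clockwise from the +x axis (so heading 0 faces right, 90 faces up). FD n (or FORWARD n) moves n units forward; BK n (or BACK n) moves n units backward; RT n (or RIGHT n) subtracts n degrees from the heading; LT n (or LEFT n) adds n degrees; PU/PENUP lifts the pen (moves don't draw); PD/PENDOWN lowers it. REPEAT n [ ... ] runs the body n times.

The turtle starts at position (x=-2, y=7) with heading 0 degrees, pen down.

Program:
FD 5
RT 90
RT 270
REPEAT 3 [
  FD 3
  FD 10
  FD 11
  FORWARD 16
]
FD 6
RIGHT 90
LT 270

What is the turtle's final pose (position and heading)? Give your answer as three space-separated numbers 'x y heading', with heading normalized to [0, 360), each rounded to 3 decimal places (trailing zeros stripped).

Executing turtle program step by step:
Start: pos=(-2,7), heading=0, pen down
FD 5: (-2,7) -> (3,7) [heading=0, draw]
RT 90: heading 0 -> 270
RT 270: heading 270 -> 0
REPEAT 3 [
  -- iteration 1/3 --
  FD 3: (3,7) -> (6,7) [heading=0, draw]
  FD 10: (6,7) -> (16,7) [heading=0, draw]
  FD 11: (16,7) -> (27,7) [heading=0, draw]
  FD 16: (27,7) -> (43,7) [heading=0, draw]
  -- iteration 2/3 --
  FD 3: (43,7) -> (46,7) [heading=0, draw]
  FD 10: (46,7) -> (56,7) [heading=0, draw]
  FD 11: (56,7) -> (67,7) [heading=0, draw]
  FD 16: (67,7) -> (83,7) [heading=0, draw]
  -- iteration 3/3 --
  FD 3: (83,7) -> (86,7) [heading=0, draw]
  FD 10: (86,7) -> (96,7) [heading=0, draw]
  FD 11: (96,7) -> (107,7) [heading=0, draw]
  FD 16: (107,7) -> (123,7) [heading=0, draw]
]
FD 6: (123,7) -> (129,7) [heading=0, draw]
RT 90: heading 0 -> 270
LT 270: heading 270 -> 180
Final: pos=(129,7), heading=180, 14 segment(s) drawn

Answer: 129 7 180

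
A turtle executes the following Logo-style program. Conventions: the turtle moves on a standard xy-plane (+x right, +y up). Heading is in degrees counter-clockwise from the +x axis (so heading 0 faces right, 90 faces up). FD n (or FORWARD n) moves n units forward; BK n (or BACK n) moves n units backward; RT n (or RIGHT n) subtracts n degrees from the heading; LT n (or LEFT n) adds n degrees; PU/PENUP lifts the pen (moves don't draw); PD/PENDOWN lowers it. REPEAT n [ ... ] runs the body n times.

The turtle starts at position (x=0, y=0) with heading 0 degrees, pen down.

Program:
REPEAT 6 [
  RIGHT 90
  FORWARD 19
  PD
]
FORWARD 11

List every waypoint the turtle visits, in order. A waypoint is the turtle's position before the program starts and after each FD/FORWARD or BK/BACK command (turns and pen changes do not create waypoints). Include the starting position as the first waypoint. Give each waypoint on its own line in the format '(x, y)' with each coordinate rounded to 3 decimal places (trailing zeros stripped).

Executing turtle program step by step:
Start: pos=(0,0), heading=0, pen down
REPEAT 6 [
  -- iteration 1/6 --
  RT 90: heading 0 -> 270
  FD 19: (0,0) -> (0,-19) [heading=270, draw]
  PD: pen down
  -- iteration 2/6 --
  RT 90: heading 270 -> 180
  FD 19: (0,-19) -> (-19,-19) [heading=180, draw]
  PD: pen down
  -- iteration 3/6 --
  RT 90: heading 180 -> 90
  FD 19: (-19,-19) -> (-19,0) [heading=90, draw]
  PD: pen down
  -- iteration 4/6 --
  RT 90: heading 90 -> 0
  FD 19: (-19,0) -> (0,0) [heading=0, draw]
  PD: pen down
  -- iteration 5/6 --
  RT 90: heading 0 -> 270
  FD 19: (0,0) -> (0,-19) [heading=270, draw]
  PD: pen down
  -- iteration 6/6 --
  RT 90: heading 270 -> 180
  FD 19: (0,-19) -> (-19,-19) [heading=180, draw]
  PD: pen down
]
FD 11: (-19,-19) -> (-30,-19) [heading=180, draw]
Final: pos=(-30,-19), heading=180, 7 segment(s) drawn
Waypoints (8 total):
(0, 0)
(0, -19)
(-19, -19)
(-19, 0)
(0, 0)
(0, -19)
(-19, -19)
(-30, -19)

Answer: (0, 0)
(0, -19)
(-19, -19)
(-19, 0)
(0, 0)
(0, -19)
(-19, -19)
(-30, -19)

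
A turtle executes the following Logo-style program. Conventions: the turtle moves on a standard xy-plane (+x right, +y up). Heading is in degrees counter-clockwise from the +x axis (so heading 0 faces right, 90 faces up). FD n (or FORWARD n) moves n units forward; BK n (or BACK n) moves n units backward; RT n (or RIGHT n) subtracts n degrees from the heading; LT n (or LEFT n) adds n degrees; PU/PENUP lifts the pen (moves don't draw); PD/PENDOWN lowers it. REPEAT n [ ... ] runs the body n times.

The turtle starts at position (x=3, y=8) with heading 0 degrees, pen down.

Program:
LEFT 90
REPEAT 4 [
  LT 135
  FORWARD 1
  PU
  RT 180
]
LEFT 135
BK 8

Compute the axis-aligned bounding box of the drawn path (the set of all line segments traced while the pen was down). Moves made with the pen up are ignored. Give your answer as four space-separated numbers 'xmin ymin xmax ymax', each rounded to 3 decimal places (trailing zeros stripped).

Executing turtle program step by step:
Start: pos=(3,8), heading=0, pen down
LT 90: heading 0 -> 90
REPEAT 4 [
  -- iteration 1/4 --
  LT 135: heading 90 -> 225
  FD 1: (3,8) -> (2.293,7.293) [heading=225, draw]
  PU: pen up
  RT 180: heading 225 -> 45
  -- iteration 2/4 --
  LT 135: heading 45 -> 180
  FD 1: (2.293,7.293) -> (1.293,7.293) [heading=180, move]
  PU: pen up
  RT 180: heading 180 -> 0
  -- iteration 3/4 --
  LT 135: heading 0 -> 135
  FD 1: (1.293,7.293) -> (0.586,8) [heading=135, move]
  PU: pen up
  RT 180: heading 135 -> 315
  -- iteration 4/4 --
  LT 135: heading 315 -> 90
  FD 1: (0.586,8) -> (0.586,9) [heading=90, move]
  PU: pen up
  RT 180: heading 90 -> 270
]
LT 135: heading 270 -> 45
BK 8: (0.586,9) -> (-5.071,3.343) [heading=45, move]
Final: pos=(-5.071,3.343), heading=45, 1 segment(s) drawn

Segment endpoints: x in {2.293, 3}, y in {7.293, 8}
xmin=2.293, ymin=7.293, xmax=3, ymax=8

Answer: 2.293 7.293 3 8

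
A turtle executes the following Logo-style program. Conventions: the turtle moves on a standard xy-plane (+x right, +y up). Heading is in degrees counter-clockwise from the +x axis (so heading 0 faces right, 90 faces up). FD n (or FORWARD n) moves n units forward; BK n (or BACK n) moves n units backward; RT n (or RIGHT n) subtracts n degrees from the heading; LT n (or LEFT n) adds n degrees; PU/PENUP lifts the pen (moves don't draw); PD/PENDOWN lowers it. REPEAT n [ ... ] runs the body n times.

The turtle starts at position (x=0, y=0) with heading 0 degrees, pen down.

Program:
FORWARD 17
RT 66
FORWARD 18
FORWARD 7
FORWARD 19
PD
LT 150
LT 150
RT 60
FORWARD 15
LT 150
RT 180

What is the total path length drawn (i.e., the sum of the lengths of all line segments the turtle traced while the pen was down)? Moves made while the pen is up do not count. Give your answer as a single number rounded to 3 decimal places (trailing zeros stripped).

Executing turtle program step by step:
Start: pos=(0,0), heading=0, pen down
FD 17: (0,0) -> (17,0) [heading=0, draw]
RT 66: heading 0 -> 294
FD 18: (17,0) -> (24.321,-16.444) [heading=294, draw]
FD 7: (24.321,-16.444) -> (27.168,-22.839) [heading=294, draw]
FD 19: (27.168,-22.839) -> (34.896,-40.196) [heading=294, draw]
PD: pen down
LT 150: heading 294 -> 84
LT 150: heading 84 -> 234
RT 60: heading 234 -> 174
FD 15: (34.896,-40.196) -> (19.979,-38.628) [heading=174, draw]
LT 150: heading 174 -> 324
RT 180: heading 324 -> 144
Final: pos=(19.979,-38.628), heading=144, 5 segment(s) drawn

Segment lengths:
  seg 1: (0,0) -> (17,0), length = 17
  seg 2: (17,0) -> (24.321,-16.444), length = 18
  seg 3: (24.321,-16.444) -> (27.168,-22.839), length = 7
  seg 4: (27.168,-22.839) -> (34.896,-40.196), length = 19
  seg 5: (34.896,-40.196) -> (19.979,-38.628), length = 15
Total = 76

Answer: 76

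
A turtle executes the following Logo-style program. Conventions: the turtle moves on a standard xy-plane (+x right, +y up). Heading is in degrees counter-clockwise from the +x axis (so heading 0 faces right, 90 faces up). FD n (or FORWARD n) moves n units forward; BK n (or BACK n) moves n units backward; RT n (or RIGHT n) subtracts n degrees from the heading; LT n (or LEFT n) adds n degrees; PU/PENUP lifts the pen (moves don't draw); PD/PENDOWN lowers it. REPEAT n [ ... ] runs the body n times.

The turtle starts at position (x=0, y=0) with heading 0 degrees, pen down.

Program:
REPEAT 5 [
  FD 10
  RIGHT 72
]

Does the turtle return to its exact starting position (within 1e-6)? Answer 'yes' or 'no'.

Answer: yes

Derivation:
Executing turtle program step by step:
Start: pos=(0,0), heading=0, pen down
REPEAT 5 [
  -- iteration 1/5 --
  FD 10: (0,0) -> (10,0) [heading=0, draw]
  RT 72: heading 0 -> 288
  -- iteration 2/5 --
  FD 10: (10,0) -> (13.09,-9.511) [heading=288, draw]
  RT 72: heading 288 -> 216
  -- iteration 3/5 --
  FD 10: (13.09,-9.511) -> (5,-15.388) [heading=216, draw]
  RT 72: heading 216 -> 144
  -- iteration 4/5 --
  FD 10: (5,-15.388) -> (-3.09,-9.511) [heading=144, draw]
  RT 72: heading 144 -> 72
  -- iteration 5/5 --
  FD 10: (-3.09,-9.511) -> (0,0) [heading=72, draw]
  RT 72: heading 72 -> 0
]
Final: pos=(0,0), heading=0, 5 segment(s) drawn

Start position: (0, 0)
Final position: (0, 0)
Distance = 0; < 1e-6 -> CLOSED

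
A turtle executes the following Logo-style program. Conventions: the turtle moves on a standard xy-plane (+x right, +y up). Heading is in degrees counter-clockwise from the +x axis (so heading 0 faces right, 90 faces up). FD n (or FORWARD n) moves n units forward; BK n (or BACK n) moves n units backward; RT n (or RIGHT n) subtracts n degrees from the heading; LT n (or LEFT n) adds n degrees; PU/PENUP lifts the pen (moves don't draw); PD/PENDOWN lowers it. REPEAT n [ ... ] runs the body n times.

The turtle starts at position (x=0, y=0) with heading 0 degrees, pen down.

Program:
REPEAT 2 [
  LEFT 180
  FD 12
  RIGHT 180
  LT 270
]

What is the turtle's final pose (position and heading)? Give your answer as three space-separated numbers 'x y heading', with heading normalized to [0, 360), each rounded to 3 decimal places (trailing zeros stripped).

Answer: -12 12 180

Derivation:
Executing turtle program step by step:
Start: pos=(0,0), heading=0, pen down
REPEAT 2 [
  -- iteration 1/2 --
  LT 180: heading 0 -> 180
  FD 12: (0,0) -> (-12,0) [heading=180, draw]
  RT 180: heading 180 -> 0
  LT 270: heading 0 -> 270
  -- iteration 2/2 --
  LT 180: heading 270 -> 90
  FD 12: (-12,0) -> (-12,12) [heading=90, draw]
  RT 180: heading 90 -> 270
  LT 270: heading 270 -> 180
]
Final: pos=(-12,12), heading=180, 2 segment(s) drawn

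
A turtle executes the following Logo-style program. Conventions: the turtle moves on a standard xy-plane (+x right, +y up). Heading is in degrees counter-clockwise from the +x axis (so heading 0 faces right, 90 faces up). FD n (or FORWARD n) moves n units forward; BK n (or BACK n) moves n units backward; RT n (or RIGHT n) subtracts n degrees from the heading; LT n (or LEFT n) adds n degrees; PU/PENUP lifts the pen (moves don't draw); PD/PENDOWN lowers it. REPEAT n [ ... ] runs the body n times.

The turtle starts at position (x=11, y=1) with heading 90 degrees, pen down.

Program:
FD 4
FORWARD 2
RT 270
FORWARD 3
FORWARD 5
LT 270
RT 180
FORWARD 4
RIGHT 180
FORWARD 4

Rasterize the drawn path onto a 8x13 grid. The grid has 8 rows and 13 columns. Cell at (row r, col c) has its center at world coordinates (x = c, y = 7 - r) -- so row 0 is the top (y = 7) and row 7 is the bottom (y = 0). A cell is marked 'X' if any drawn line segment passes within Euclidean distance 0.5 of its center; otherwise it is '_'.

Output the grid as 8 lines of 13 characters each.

Segment 0: (11,1) -> (11,5)
Segment 1: (11,5) -> (11,7)
Segment 2: (11,7) -> (8,7)
Segment 3: (8,7) -> (3,7)
Segment 4: (3,7) -> (3,3)
Segment 5: (3,3) -> (3,7)

Answer: ___XXXXXXXXX_
___X_______X_
___X_______X_
___X_______X_
___X_______X_
___________X_
___________X_
_____________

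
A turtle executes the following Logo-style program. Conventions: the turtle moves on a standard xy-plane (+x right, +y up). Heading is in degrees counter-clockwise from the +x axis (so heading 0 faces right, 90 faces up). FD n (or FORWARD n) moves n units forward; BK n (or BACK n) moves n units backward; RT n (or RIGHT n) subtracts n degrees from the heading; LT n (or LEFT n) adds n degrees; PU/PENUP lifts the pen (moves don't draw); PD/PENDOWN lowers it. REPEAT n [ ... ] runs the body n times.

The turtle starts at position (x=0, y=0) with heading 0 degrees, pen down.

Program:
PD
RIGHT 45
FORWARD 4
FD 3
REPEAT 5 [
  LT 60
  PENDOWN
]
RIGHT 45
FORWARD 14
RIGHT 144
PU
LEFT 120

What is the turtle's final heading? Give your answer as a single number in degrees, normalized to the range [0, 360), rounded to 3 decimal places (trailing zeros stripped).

Executing turtle program step by step:
Start: pos=(0,0), heading=0, pen down
PD: pen down
RT 45: heading 0 -> 315
FD 4: (0,0) -> (2.828,-2.828) [heading=315, draw]
FD 3: (2.828,-2.828) -> (4.95,-4.95) [heading=315, draw]
REPEAT 5 [
  -- iteration 1/5 --
  LT 60: heading 315 -> 15
  PD: pen down
  -- iteration 2/5 --
  LT 60: heading 15 -> 75
  PD: pen down
  -- iteration 3/5 --
  LT 60: heading 75 -> 135
  PD: pen down
  -- iteration 4/5 --
  LT 60: heading 135 -> 195
  PD: pen down
  -- iteration 5/5 --
  LT 60: heading 195 -> 255
  PD: pen down
]
RT 45: heading 255 -> 210
FD 14: (4.95,-4.95) -> (-7.175,-11.95) [heading=210, draw]
RT 144: heading 210 -> 66
PU: pen up
LT 120: heading 66 -> 186
Final: pos=(-7.175,-11.95), heading=186, 3 segment(s) drawn

Answer: 186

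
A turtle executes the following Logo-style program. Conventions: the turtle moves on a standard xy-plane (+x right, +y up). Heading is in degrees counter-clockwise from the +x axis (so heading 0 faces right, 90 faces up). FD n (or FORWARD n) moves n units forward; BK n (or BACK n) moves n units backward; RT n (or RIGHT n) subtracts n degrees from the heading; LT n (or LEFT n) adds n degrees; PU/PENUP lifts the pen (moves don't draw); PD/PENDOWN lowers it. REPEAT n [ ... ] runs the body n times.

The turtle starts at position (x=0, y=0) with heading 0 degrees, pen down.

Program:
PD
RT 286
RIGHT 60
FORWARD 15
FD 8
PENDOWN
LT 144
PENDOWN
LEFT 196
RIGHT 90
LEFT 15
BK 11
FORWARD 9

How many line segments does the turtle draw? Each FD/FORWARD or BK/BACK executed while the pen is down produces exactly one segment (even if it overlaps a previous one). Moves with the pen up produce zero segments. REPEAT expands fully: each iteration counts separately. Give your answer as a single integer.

Answer: 4

Derivation:
Executing turtle program step by step:
Start: pos=(0,0), heading=0, pen down
PD: pen down
RT 286: heading 0 -> 74
RT 60: heading 74 -> 14
FD 15: (0,0) -> (14.554,3.629) [heading=14, draw]
FD 8: (14.554,3.629) -> (22.317,5.564) [heading=14, draw]
PD: pen down
LT 144: heading 14 -> 158
PD: pen down
LT 196: heading 158 -> 354
RT 90: heading 354 -> 264
LT 15: heading 264 -> 279
BK 11: (22.317,5.564) -> (20.596,16.429) [heading=279, draw]
FD 9: (20.596,16.429) -> (22.004,7.54) [heading=279, draw]
Final: pos=(22.004,7.54), heading=279, 4 segment(s) drawn
Segments drawn: 4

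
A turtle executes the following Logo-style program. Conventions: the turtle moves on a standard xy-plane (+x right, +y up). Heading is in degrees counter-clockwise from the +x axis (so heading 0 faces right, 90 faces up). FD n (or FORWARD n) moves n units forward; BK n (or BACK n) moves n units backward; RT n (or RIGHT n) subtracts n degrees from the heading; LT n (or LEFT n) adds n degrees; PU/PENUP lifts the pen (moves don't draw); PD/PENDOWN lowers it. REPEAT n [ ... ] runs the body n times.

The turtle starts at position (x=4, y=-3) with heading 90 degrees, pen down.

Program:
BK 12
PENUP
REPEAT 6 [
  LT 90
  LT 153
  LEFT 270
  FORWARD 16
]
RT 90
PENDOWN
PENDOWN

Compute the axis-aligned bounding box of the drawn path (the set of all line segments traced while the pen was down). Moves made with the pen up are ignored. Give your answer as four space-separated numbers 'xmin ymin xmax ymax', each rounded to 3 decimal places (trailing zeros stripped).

Executing turtle program step by step:
Start: pos=(4,-3), heading=90, pen down
BK 12: (4,-3) -> (4,-15) [heading=90, draw]
PU: pen up
REPEAT 6 [
  -- iteration 1/6 --
  LT 90: heading 90 -> 180
  LT 153: heading 180 -> 333
  LT 270: heading 333 -> 243
  FD 16: (4,-15) -> (-3.264,-29.256) [heading=243, move]
  -- iteration 2/6 --
  LT 90: heading 243 -> 333
  LT 153: heading 333 -> 126
  LT 270: heading 126 -> 36
  FD 16: (-3.264,-29.256) -> (9.68,-19.852) [heading=36, move]
  -- iteration 3/6 --
  LT 90: heading 36 -> 126
  LT 153: heading 126 -> 279
  LT 270: heading 279 -> 189
  FD 16: (9.68,-19.852) -> (-6.123,-22.354) [heading=189, move]
  -- iteration 4/6 --
  LT 90: heading 189 -> 279
  LT 153: heading 279 -> 72
  LT 270: heading 72 -> 342
  FD 16: (-6.123,-22.354) -> (9.094,-27.299) [heading=342, move]
  -- iteration 5/6 --
  LT 90: heading 342 -> 72
  LT 153: heading 72 -> 225
  LT 270: heading 225 -> 135
  FD 16: (9.094,-27.299) -> (-2.219,-15.985) [heading=135, move]
  -- iteration 6/6 --
  LT 90: heading 135 -> 225
  LT 153: heading 225 -> 18
  LT 270: heading 18 -> 288
  FD 16: (-2.219,-15.985) -> (2.725,-31.202) [heading=288, move]
]
RT 90: heading 288 -> 198
PD: pen down
PD: pen down
Final: pos=(2.725,-31.202), heading=198, 1 segment(s) drawn

Segment endpoints: x in {4, 4}, y in {-15, -3}
xmin=4, ymin=-15, xmax=4, ymax=-3

Answer: 4 -15 4 -3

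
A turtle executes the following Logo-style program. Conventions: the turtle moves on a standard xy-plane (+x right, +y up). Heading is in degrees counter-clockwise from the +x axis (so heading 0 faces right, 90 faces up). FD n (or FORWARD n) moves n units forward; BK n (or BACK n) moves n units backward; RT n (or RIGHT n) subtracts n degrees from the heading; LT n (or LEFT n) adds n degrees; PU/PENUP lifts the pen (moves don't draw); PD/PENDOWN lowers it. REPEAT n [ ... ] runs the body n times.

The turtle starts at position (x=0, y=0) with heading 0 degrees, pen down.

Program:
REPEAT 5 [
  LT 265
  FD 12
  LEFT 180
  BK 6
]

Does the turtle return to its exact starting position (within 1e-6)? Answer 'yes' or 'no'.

Executing turtle program step by step:
Start: pos=(0,0), heading=0, pen down
REPEAT 5 [
  -- iteration 1/5 --
  LT 265: heading 0 -> 265
  FD 12: (0,0) -> (-1.046,-11.954) [heading=265, draw]
  LT 180: heading 265 -> 85
  BK 6: (-1.046,-11.954) -> (-1.569,-17.932) [heading=85, draw]
  -- iteration 2/5 --
  LT 265: heading 85 -> 350
  FD 12: (-1.569,-17.932) -> (10.249,-20.015) [heading=350, draw]
  LT 180: heading 350 -> 170
  BK 6: (10.249,-20.015) -> (16.158,-21.057) [heading=170, draw]
  -- iteration 3/5 --
  LT 265: heading 170 -> 75
  FD 12: (16.158,-21.057) -> (19.264,-9.466) [heading=75, draw]
  LT 180: heading 75 -> 255
  BK 6: (19.264,-9.466) -> (20.816,-3.671) [heading=255, draw]
  -- iteration 4/5 --
  LT 265: heading 255 -> 160
  FD 12: (20.816,-3.671) -> (9.54,0.434) [heading=160, draw]
  LT 180: heading 160 -> 340
  BK 6: (9.54,0.434) -> (3.902,2.486) [heading=340, draw]
  -- iteration 5/5 --
  LT 265: heading 340 -> 245
  FD 12: (3.902,2.486) -> (-1.169,-8.39) [heading=245, draw]
  LT 180: heading 245 -> 65
  BK 6: (-1.169,-8.39) -> (-3.705,-13.828) [heading=65, draw]
]
Final: pos=(-3.705,-13.828), heading=65, 10 segment(s) drawn

Start position: (0, 0)
Final position: (-3.705, -13.828)
Distance = 14.315; >= 1e-6 -> NOT closed

Answer: no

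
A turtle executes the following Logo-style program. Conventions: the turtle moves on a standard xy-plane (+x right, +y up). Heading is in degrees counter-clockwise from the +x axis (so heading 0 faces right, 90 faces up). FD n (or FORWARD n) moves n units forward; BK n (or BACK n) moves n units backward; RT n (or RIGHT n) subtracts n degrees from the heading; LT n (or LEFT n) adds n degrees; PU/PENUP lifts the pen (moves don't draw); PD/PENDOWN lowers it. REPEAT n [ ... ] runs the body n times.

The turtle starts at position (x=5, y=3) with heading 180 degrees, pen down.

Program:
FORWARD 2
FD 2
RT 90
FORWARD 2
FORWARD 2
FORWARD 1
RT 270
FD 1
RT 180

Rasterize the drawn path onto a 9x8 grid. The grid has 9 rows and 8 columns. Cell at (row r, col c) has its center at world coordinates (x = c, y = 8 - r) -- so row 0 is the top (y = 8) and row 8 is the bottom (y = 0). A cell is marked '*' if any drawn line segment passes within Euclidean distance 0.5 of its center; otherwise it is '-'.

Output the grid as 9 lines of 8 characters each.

Answer: **------
-*------
-*------
-*------
-*------
-*****--
--------
--------
--------

Derivation:
Segment 0: (5,3) -> (3,3)
Segment 1: (3,3) -> (1,3)
Segment 2: (1,3) -> (1,5)
Segment 3: (1,5) -> (1,7)
Segment 4: (1,7) -> (1,8)
Segment 5: (1,8) -> (0,8)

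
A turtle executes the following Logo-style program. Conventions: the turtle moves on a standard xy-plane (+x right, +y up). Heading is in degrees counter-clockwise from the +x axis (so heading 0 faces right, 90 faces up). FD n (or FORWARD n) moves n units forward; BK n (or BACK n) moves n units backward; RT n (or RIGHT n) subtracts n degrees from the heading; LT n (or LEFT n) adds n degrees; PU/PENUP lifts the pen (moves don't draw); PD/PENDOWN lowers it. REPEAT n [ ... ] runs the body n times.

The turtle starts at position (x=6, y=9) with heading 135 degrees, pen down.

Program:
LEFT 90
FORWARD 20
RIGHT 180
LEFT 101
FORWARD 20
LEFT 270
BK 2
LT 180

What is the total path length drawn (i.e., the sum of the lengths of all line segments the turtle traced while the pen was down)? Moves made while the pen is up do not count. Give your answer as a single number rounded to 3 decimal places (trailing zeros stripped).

Executing turtle program step by step:
Start: pos=(6,9), heading=135, pen down
LT 90: heading 135 -> 225
FD 20: (6,9) -> (-8.142,-5.142) [heading=225, draw]
RT 180: heading 225 -> 45
LT 101: heading 45 -> 146
FD 20: (-8.142,-5.142) -> (-24.723,6.042) [heading=146, draw]
LT 270: heading 146 -> 56
BK 2: (-24.723,6.042) -> (-25.841,4.384) [heading=56, draw]
LT 180: heading 56 -> 236
Final: pos=(-25.841,4.384), heading=236, 3 segment(s) drawn

Segment lengths:
  seg 1: (6,9) -> (-8.142,-5.142), length = 20
  seg 2: (-8.142,-5.142) -> (-24.723,6.042), length = 20
  seg 3: (-24.723,6.042) -> (-25.841,4.384), length = 2
Total = 42

Answer: 42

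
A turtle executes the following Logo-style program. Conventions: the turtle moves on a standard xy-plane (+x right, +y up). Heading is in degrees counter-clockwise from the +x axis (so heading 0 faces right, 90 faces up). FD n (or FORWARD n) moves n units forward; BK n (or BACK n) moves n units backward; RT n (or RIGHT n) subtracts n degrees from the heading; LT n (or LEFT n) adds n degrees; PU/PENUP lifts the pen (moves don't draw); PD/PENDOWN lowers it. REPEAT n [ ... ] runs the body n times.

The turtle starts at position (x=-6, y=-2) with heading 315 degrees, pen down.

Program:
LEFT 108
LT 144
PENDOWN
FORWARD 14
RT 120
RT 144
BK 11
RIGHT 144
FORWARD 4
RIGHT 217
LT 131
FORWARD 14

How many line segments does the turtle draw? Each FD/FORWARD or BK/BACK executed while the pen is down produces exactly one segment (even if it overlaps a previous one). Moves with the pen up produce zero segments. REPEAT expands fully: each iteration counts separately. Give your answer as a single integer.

Executing turtle program step by step:
Start: pos=(-6,-2), heading=315, pen down
LT 108: heading 315 -> 63
LT 144: heading 63 -> 207
PD: pen down
FD 14: (-6,-2) -> (-18.474,-8.356) [heading=207, draw]
RT 120: heading 207 -> 87
RT 144: heading 87 -> 303
BK 11: (-18.474,-8.356) -> (-24.465,0.87) [heading=303, draw]
RT 144: heading 303 -> 159
FD 4: (-24.465,0.87) -> (-28.199,2.303) [heading=159, draw]
RT 217: heading 159 -> 302
LT 131: heading 302 -> 73
FD 14: (-28.199,2.303) -> (-24.106,15.691) [heading=73, draw]
Final: pos=(-24.106,15.691), heading=73, 4 segment(s) drawn
Segments drawn: 4

Answer: 4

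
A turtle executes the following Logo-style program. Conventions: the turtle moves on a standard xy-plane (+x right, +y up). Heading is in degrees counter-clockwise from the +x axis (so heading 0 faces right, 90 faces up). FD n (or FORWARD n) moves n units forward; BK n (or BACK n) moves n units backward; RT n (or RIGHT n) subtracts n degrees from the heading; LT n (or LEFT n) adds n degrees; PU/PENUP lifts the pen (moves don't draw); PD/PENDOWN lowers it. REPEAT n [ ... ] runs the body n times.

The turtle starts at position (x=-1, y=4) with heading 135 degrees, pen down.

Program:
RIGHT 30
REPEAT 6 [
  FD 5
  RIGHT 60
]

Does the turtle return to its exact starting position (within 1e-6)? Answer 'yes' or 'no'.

Executing turtle program step by step:
Start: pos=(-1,4), heading=135, pen down
RT 30: heading 135 -> 105
REPEAT 6 [
  -- iteration 1/6 --
  FD 5: (-1,4) -> (-2.294,8.83) [heading=105, draw]
  RT 60: heading 105 -> 45
  -- iteration 2/6 --
  FD 5: (-2.294,8.83) -> (1.241,12.365) [heading=45, draw]
  RT 60: heading 45 -> 345
  -- iteration 3/6 --
  FD 5: (1.241,12.365) -> (6.071,11.071) [heading=345, draw]
  RT 60: heading 345 -> 285
  -- iteration 4/6 --
  FD 5: (6.071,11.071) -> (7.365,6.241) [heading=285, draw]
  RT 60: heading 285 -> 225
  -- iteration 5/6 --
  FD 5: (7.365,6.241) -> (3.83,2.706) [heading=225, draw]
  RT 60: heading 225 -> 165
  -- iteration 6/6 --
  FD 5: (3.83,2.706) -> (-1,4) [heading=165, draw]
  RT 60: heading 165 -> 105
]
Final: pos=(-1,4), heading=105, 6 segment(s) drawn

Start position: (-1, 4)
Final position: (-1, 4)
Distance = 0; < 1e-6 -> CLOSED

Answer: yes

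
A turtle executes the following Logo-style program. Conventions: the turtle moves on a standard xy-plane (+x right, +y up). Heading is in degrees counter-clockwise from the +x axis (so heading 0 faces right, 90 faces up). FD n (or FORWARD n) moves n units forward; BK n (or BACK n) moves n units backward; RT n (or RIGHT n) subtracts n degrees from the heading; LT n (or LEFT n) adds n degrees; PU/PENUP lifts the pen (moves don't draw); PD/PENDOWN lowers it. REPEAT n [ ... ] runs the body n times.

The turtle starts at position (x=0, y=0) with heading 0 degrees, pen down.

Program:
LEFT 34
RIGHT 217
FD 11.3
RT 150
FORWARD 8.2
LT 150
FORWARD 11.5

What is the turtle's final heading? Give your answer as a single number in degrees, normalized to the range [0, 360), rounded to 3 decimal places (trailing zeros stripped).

Answer: 177

Derivation:
Executing turtle program step by step:
Start: pos=(0,0), heading=0, pen down
LT 34: heading 0 -> 34
RT 217: heading 34 -> 177
FD 11.3: (0,0) -> (-11.285,0.591) [heading=177, draw]
RT 150: heading 177 -> 27
FD 8.2: (-11.285,0.591) -> (-3.978,4.314) [heading=27, draw]
LT 150: heading 27 -> 177
FD 11.5: (-3.978,4.314) -> (-15.462,4.916) [heading=177, draw]
Final: pos=(-15.462,4.916), heading=177, 3 segment(s) drawn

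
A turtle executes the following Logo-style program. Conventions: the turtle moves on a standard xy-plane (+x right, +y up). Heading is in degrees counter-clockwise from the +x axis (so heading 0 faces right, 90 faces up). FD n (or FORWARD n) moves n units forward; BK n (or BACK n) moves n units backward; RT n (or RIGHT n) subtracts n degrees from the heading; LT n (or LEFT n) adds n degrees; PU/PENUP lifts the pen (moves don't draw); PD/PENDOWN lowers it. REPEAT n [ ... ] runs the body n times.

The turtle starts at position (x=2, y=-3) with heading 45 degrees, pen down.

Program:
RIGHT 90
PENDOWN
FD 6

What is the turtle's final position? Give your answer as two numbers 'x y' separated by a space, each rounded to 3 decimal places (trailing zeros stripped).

Executing turtle program step by step:
Start: pos=(2,-3), heading=45, pen down
RT 90: heading 45 -> 315
PD: pen down
FD 6: (2,-3) -> (6.243,-7.243) [heading=315, draw]
Final: pos=(6.243,-7.243), heading=315, 1 segment(s) drawn

Answer: 6.243 -7.243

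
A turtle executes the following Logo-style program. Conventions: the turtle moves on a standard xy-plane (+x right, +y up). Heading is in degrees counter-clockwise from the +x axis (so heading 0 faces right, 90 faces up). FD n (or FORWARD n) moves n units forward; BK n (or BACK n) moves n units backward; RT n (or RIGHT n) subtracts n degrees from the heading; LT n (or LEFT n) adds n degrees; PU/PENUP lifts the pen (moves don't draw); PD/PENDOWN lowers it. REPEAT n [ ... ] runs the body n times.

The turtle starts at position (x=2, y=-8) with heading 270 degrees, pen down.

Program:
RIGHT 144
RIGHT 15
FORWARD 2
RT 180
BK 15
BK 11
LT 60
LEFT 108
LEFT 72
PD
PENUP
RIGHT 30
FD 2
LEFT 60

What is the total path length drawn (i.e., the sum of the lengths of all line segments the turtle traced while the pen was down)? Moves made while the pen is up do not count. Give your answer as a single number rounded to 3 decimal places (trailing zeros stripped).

Answer: 28

Derivation:
Executing turtle program step by step:
Start: pos=(2,-8), heading=270, pen down
RT 144: heading 270 -> 126
RT 15: heading 126 -> 111
FD 2: (2,-8) -> (1.283,-6.133) [heading=111, draw]
RT 180: heading 111 -> 291
BK 15: (1.283,-6.133) -> (-4.092,7.871) [heading=291, draw]
BK 11: (-4.092,7.871) -> (-8.034,18.14) [heading=291, draw]
LT 60: heading 291 -> 351
LT 108: heading 351 -> 99
LT 72: heading 99 -> 171
PD: pen down
PU: pen up
RT 30: heading 171 -> 141
FD 2: (-8.034,18.14) -> (-9.589,19.399) [heading=141, move]
LT 60: heading 141 -> 201
Final: pos=(-9.589,19.399), heading=201, 3 segment(s) drawn

Segment lengths:
  seg 1: (2,-8) -> (1.283,-6.133), length = 2
  seg 2: (1.283,-6.133) -> (-4.092,7.871), length = 15
  seg 3: (-4.092,7.871) -> (-8.034,18.14), length = 11
Total = 28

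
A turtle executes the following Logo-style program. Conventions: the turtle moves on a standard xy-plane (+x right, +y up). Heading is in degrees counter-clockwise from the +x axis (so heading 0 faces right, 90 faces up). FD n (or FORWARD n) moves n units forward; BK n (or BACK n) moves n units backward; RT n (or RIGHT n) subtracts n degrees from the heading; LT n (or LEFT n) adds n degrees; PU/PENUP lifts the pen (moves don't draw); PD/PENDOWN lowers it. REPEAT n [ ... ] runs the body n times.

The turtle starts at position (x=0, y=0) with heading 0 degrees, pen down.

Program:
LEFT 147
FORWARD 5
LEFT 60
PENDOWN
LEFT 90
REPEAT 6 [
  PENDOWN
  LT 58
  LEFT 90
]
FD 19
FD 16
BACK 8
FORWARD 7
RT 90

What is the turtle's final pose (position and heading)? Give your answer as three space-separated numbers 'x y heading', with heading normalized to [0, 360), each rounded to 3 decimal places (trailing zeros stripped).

Executing turtle program step by step:
Start: pos=(0,0), heading=0, pen down
LT 147: heading 0 -> 147
FD 5: (0,0) -> (-4.193,2.723) [heading=147, draw]
LT 60: heading 147 -> 207
PD: pen down
LT 90: heading 207 -> 297
REPEAT 6 [
  -- iteration 1/6 --
  PD: pen down
  LT 58: heading 297 -> 355
  LT 90: heading 355 -> 85
  -- iteration 2/6 --
  PD: pen down
  LT 58: heading 85 -> 143
  LT 90: heading 143 -> 233
  -- iteration 3/6 --
  PD: pen down
  LT 58: heading 233 -> 291
  LT 90: heading 291 -> 21
  -- iteration 4/6 --
  PD: pen down
  LT 58: heading 21 -> 79
  LT 90: heading 79 -> 169
  -- iteration 5/6 --
  PD: pen down
  LT 58: heading 169 -> 227
  LT 90: heading 227 -> 317
  -- iteration 6/6 --
  PD: pen down
  LT 58: heading 317 -> 15
  LT 90: heading 15 -> 105
]
FD 19: (-4.193,2.723) -> (-9.111,21.076) [heading=105, draw]
FD 16: (-9.111,21.076) -> (-13.252,36.531) [heading=105, draw]
BK 8: (-13.252,36.531) -> (-11.181,28.803) [heading=105, draw]
FD 7: (-11.181,28.803) -> (-12.993,35.565) [heading=105, draw]
RT 90: heading 105 -> 15
Final: pos=(-12.993,35.565), heading=15, 5 segment(s) drawn

Answer: -12.993 35.565 15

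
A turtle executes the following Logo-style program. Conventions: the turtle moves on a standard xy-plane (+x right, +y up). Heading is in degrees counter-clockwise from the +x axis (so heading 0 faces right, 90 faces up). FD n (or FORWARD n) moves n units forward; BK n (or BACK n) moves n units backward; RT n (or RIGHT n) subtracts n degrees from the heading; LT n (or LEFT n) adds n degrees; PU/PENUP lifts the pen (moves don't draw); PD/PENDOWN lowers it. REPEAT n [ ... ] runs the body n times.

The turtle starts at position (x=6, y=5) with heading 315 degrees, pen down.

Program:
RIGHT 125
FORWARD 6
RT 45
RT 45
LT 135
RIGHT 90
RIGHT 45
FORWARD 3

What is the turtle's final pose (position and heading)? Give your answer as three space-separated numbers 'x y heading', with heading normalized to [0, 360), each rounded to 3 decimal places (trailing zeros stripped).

Executing turtle program step by step:
Start: pos=(6,5), heading=315, pen down
RT 125: heading 315 -> 190
FD 6: (6,5) -> (0.091,3.958) [heading=190, draw]
RT 45: heading 190 -> 145
RT 45: heading 145 -> 100
LT 135: heading 100 -> 235
RT 90: heading 235 -> 145
RT 45: heading 145 -> 100
FD 3: (0.091,3.958) -> (-0.43,6.913) [heading=100, draw]
Final: pos=(-0.43,6.913), heading=100, 2 segment(s) drawn

Answer: -0.43 6.913 100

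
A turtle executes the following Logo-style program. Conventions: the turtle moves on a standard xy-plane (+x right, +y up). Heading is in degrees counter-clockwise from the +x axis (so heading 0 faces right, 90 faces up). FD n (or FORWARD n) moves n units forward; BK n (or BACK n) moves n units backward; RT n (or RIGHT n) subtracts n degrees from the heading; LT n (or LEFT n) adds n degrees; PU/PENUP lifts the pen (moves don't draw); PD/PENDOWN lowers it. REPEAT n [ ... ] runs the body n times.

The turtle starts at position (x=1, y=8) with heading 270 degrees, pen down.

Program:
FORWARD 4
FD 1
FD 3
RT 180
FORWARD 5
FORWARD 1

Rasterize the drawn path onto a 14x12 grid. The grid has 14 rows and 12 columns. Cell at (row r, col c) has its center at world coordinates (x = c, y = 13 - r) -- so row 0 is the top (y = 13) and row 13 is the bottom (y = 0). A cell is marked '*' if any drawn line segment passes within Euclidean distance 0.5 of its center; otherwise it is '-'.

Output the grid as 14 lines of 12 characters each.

Answer: ------------
------------
------------
------------
------------
-*----------
-*----------
-*----------
-*----------
-*----------
-*----------
-*----------
-*----------
-*----------

Derivation:
Segment 0: (1,8) -> (1,4)
Segment 1: (1,4) -> (1,3)
Segment 2: (1,3) -> (1,0)
Segment 3: (1,0) -> (1,5)
Segment 4: (1,5) -> (1,6)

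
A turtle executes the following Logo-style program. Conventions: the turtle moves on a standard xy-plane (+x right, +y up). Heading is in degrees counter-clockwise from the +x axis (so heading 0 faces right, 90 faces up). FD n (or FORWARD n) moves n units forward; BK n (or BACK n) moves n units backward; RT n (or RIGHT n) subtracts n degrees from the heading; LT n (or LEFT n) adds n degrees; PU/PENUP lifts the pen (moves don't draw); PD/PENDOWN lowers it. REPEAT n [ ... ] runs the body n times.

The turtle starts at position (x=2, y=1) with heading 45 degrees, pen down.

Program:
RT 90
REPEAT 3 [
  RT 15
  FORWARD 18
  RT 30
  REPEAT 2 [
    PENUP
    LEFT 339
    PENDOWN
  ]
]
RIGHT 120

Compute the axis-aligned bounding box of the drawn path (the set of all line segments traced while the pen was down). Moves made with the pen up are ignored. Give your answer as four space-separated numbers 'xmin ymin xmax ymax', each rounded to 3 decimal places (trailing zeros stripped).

Executing turtle program step by step:
Start: pos=(2,1), heading=45, pen down
RT 90: heading 45 -> 315
REPEAT 3 [
  -- iteration 1/3 --
  RT 15: heading 315 -> 300
  FD 18: (2,1) -> (11,-14.588) [heading=300, draw]
  RT 30: heading 300 -> 270
  REPEAT 2 [
    -- iteration 1/2 --
    PU: pen up
    LT 339: heading 270 -> 249
    PD: pen down
    -- iteration 2/2 --
    PU: pen up
    LT 339: heading 249 -> 228
    PD: pen down
  ]
  -- iteration 2/3 --
  RT 15: heading 228 -> 213
  FD 18: (11,-14.588) -> (-4.096,-24.392) [heading=213, draw]
  RT 30: heading 213 -> 183
  REPEAT 2 [
    -- iteration 1/2 --
    PU: pen up
    LT 339: heading 183 -> 162
    PD: pen down
    -- iteration 2/2 --
    PU: pen up
    LT 339: heading 162 -> 141
    PD: pen down
  ]
  -- iteration 3/3 --
  RT 15: heading 141 -> 126
  FD 18: (-4.096,-24.392) -> (-14.676,-9.83) [heading=126, draw]
  RT 30: heading 126 -> 96
  REPEAT 2 [
    -- iteration 1/2 --
    PU: pen up
    LT 339: heading 96 -> 75
    PD: pen down
    -- iteration 2/2 --
    PU: pen up
    LT 339: heading 75 -> 54
    PD: pen down
  ]
]
RT 120: heading 54 -> 294
Final: pos=(-14.676,-9.83), heading=294, 3 segment(s) drawn

Segment endpoints: x in {-14.676, -4.096, 2, 11}, y in {-24.392, -14.588, -9.83, 1}
xmin=-14.676, ymin=-24.392, xmax=11, ymax=1

Answer: -14.676 -24.392 11 1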